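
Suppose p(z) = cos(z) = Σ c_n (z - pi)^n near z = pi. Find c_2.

1/2

Differentiate repeatedly and evaluate at the center.
p(pi) = -1
p′(pi) = 0
p′′(pi) = 1
So c_2 = p′′(pi)/2! = 1/2.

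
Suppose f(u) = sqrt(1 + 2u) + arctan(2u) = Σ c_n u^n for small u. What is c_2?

Expand each term separately and add.
So c_2 = f′′(0)/2! = -1/2.

-1/2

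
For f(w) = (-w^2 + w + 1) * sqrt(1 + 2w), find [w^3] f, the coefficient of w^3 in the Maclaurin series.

-1

Shift and add copies of the series according to the polynomial's terms.
So c_3 = f′′′(0)/3! = -1.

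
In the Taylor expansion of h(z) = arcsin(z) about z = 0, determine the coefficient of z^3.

h(0) = 0
h′(0) = 1
h′′(0) = 0
h′′′(0) = 1
The Taylor polynomial is Σ h^(k)(0)/k! · z^k.

1/6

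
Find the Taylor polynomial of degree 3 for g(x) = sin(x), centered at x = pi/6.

-sqrt(3)*(x - pi/6)^3/12 - (x - pi/6)^2/4 + sqrt(3)*(x - pi/6)/2 + 1/2

Compute the successive derivatives at the expansion point and divide by k!.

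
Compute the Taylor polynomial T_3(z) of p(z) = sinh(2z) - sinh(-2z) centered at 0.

Add the two expansions coefficient-wise.
p(0) = 0
p′(0) = 4
p′′(0) = 0
p′′′(0) = 16
The Taylor polynomial is Σ p^(k)(0)/k! · z^k.

8*z^3/3 + 4*z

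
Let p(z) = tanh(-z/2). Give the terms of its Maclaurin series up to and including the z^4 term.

p(0) = 0
p′(0) = -1/2
p′′(0) = 0
p′′′(0) = 1/4
p^(4)(0) = 0
Then c_k = p^(k)(0)/k! gives each Taylor coefficient.

z^3/24 - z/2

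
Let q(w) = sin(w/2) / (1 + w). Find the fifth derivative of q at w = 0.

1841/32

Multiply the two series term by term and collect like powers.
The coefficient of w^5 in the expansion is 1841/3840, so q^(5)(0) = 5! * (1841/3840) = 1841/32.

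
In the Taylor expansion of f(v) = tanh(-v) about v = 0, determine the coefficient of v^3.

Apply the Taylor formula c_k = f^(k)(a)/k!.

1/3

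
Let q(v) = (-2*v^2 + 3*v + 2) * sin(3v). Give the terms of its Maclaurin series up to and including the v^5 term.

Distribute the polynomial across the series and collect like powers.
q(0) = 0
q′(0) = 6
q′′(0) = 18
q′′′(0) = -90
q^(4)(0) = -324
q^(5)(0) = 1566

261*v^5/20 - 27*v^4/2 - 15*v^3 + 9*v^2 + 6*v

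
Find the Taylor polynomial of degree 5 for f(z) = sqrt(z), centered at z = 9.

f(9) = 3
f′(9) = 1/6
f′′(9) = -1/108
f′′′(9) = 1/648
f^(4)(9) = -5/11664
f^(5)(9) = 35/209952

7*(z - 9)^5/5038848 - 5*(z - 9)^4/279936 + (z - 9)^3/3888 - (z - 9)^2/216 + (z - 9)/6 + 3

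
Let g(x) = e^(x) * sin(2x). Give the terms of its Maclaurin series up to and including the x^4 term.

-x^4 - x^3/3 + 2*x^2 + 2*x

Expand each factor separately, then convolve coefficients.
g(0) = 0
g′(0) = 2
g′′(0) = 4
g′′′(0) = -2
g^(4)(0) = -24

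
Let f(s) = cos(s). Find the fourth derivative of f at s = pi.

-1

Compute the successive derivatives at the expansion point and divide by k!.
The coefficient of (s - pi)^4 in the expansion is -1/24, so f^(4)(pi) = 4! * (-1/24) = -1.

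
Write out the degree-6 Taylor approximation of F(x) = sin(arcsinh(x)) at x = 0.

Compose series: expand the inner function first, then feed it into the outer expansion.
F(0) = 0
F′(0) = 1
F′′(0) = 0
F′′′(0) = -2
F^(4)(0) = 0
F^(5)(0) = 20
F^(6)(0) = 0
Dividing each by k! gives the coefficients c_0, ..., c_6.

x^5/6 - x^3/3 + x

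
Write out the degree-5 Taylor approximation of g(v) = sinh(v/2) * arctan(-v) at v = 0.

Expand each factor separately, then convolve coefficients.
g(0) = 0
g′(0) = 0
g′′(0) = -1
g′′′(0) = 0
g^(4)(0) = 7/2
g^(5)(0) = 0
Then c_k = g^(k)(0)/k! gives each Taylor coefficient.

7*v^4/48 - v^2/2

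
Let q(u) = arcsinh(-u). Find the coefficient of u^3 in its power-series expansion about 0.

[u^0] = 0;  [u^1] = -1;  [u^2] = 0;  [u^3] = 1/6.

1/6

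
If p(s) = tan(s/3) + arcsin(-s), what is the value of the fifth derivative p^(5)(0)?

Combine the two series term by term.
The coefficient of s^5 in the expansion is -2171/29160, so p^(5)(0) = 5! * (-2171/29160) = -2171/243.

-2171/243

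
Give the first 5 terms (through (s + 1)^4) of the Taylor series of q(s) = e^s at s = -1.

(s + 1)^4*e^(-1)/24 + (s + 1)^3*e^(-1)/6 + (s + 1)^2*e^(-1)/2 + (s + 1)*e^(-1) + e^(-1)

q(-1) = e^(-1)
q′(-1) = e^(-1)
q′′(-1) = e^(-1)
q′′′(-1) = e^(-1)
q^(4)(-1) = e^(-1)
Dividing each by k! gives the coefficients c_0, ..., c_4.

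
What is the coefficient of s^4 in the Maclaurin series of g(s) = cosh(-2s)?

g(0) = 1
g′(0) = 0
g′′(0) = 4
g′′′(0) = 0
g^(4)(0) = 16
Then c_k = g^(k)(0)/k! gives each Taylor coefficient.

2/3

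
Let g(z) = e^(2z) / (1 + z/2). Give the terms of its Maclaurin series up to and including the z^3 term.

17*z^3/24 + 5*z^2/4 + 3*z/2 + 1

Multiply the two series term by term and collect like powers.
g(0) = 1
g′(0) = 3/2
g′′(0) = 5/2
g′′′(0) = 17/4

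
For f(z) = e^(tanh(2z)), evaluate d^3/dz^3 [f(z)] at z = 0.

-8

Plug the Maclaurin series of the inner function into that of the outer and collect terms.
The coefficient of z^3 in the expansion is -4/3, so f′′′(0) = 3! * (-4/3) = -8.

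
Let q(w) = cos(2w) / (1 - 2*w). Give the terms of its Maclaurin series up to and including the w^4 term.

26*w^4/3 + 4*w^3 + 2*w^2 + 2*w + 1

Expand 1/(denominator) as a geometric series and multiply by the numerator's series.
q(0) = 1
q′(0) = 2
q′′(0) = 4
q′′′(0) = 24
q^(4)(0) = 208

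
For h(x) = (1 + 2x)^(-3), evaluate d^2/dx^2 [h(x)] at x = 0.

48

The coefficient of x^2 in the expansion is 24, so h′′(0) = 2! * (24) = 48.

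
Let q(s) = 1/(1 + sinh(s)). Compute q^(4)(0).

32

Let u equal the inner series; expand the outer function in u and truncate.
The coefficient of s^4 in the expansion is 4/3, so q^(4)(0) = 4! * (4/3) = 32.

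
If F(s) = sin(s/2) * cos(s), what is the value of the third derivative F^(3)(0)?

-13/8

Take the Cauchy product of the two expansions.
The coefficient of s^3 in the expansion is -13/48, so F′′′(0) = 3! * (-13/48) = -13/8.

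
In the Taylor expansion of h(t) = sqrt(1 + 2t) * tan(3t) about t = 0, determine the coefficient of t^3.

15/2

Write out both Maclaurin series and multiply, keeping only the needed powers.
[t^0] = 0;  [t^1] = 3;  [t^2] = 3;  [t^3] = 15/2.
So c_3 = h′′′(0)/3! = 15/2.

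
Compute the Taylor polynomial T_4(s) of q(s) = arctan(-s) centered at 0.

Apply the Taylor formula c_k = f^(k)(a)/k!.
q(0) = 0
q′(0) = -1
q′′(0) = 0
q′′′(0) = 2
q^(4)(0) = 0

s^3/3 - s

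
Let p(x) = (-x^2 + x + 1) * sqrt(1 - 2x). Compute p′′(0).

-5

Multiply each power in the prefactor through the base expansion.
The coefficient of x^2 in the expansion is -5/2, so p′′(0) = 2! * (-5/2) = -5.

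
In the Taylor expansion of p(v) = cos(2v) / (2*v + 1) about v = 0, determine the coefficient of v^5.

-52/3

Expand 1/(denominator) as a geometric series and multiply by the numerator's series.
p(0) = 1
p′(0) = -2
p′′(0) = 4
p′′′(0) = -24
p^(4)(0) = 208
p^(5)(0) = -2080
Dividing each by k! gives the coefficients c_0, ..., c_5.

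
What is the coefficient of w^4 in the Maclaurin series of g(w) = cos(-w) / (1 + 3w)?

Expand each factor separately, then convolve coefficients.
g(0) = 1
g′(0) = -3
g′′(0) = 17
g′′′(0) = -153
g^(4)(0) = 1837
Dividing each by k! gives the coefficients c_0, ..., c_4.

1837/24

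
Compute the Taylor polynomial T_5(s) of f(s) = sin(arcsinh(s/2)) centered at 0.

Compose series: expand the inner function first, then feed it into the outer expansion.
f(0) = 0
f′(0) = 1/2
f′′(0) = 0
f′′′(0) = -1/4
f^(4)(0) = 0
f^(5)(0) = 5/8

s^5/192 - s^3/24 + s/2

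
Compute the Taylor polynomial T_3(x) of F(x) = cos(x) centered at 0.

1 - x^2/2

Use the known series and substitute for the argument.
F(0) = 1
F′(0) = 0
F′′(0) = -1
F′′′(0) = 0
Then c_k = F^(k)(0)/k! gives each Taylor coefficient.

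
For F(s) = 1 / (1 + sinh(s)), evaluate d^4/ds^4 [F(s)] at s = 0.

32

Expand as Σ (-1)^k u^k with u equal to the inner function's series.
The coefficient of s^4 in the expansion is 4/3, so F^(4)(0) = 4! * (4/3) = 32.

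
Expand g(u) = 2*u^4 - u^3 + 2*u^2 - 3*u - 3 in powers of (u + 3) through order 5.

2*(u + 3)^4 - 25*(u + 3)^3 + 119*(u + 3)^2 - 258*(u + 3) + 213

g(-3) = 213
g′(-3) = -258
g′′(-3) = 238
g′′′(-3) = -150
g^(4)(-3) = 48
g^(5)(-3) = 0
Then c_k = g^(k)(-3)/k! gives each Taylor coefficient.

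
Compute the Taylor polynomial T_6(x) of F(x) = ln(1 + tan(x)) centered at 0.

-31*x^6/45 + 2*x^5/3 - 7*x^4/12 + 2*x^3/3 - x^2/2 + x

Plug the Maclaurin series of the inner function into that of the outer and collect terms.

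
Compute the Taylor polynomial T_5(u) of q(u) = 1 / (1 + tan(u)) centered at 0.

-32*u^5/15 + 5*u^4/3 - 4*u^3/3 + u^2 - u + 1

Use the geometric series for the reciprocal, then substitute.
q(0) = 1
q′(0) = -1
q′′(0) = 2
q′′′(0) = -8
q^(4)(0) = 40
q^(5)(0) = -256
The Taylor polynomial is Σ q^(k)(0)/k! · u^k.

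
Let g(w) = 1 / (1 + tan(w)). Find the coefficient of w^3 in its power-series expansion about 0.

Write 1/(1+u) = 1 - u + u^2 - u^3 + ... and substitute the series for u.

-4/3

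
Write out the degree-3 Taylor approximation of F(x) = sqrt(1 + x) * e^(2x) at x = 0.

Write out both Maclaurin series and multiply, keeping only the needed powers.
[x^0] = 1;  [x^1] = 5/2;  [x^2] = 23/8;  [x^3] = 103/48.

103*x^3/48 + 23*x^2/8 + 5*x/2 + 1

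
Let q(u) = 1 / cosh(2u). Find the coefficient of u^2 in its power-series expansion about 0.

-2

Invert the denominator's series and multiply.
q(0) = 1
q′(0) = 0
q′′(0) = -4
So c_2 = q′′(0)/2! = -2.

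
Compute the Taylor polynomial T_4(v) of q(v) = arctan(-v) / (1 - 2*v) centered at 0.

Use 1/(1 - r) = Σ r^k on the denominator, then take the Cauchy product.

-22*v^4/3 - 11*v^3/3 - 2*v^2 - v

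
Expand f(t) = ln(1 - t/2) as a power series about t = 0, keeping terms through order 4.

-t^4/64 - t^3/24 - t^2/8 - t/2

f(0) = 0
f′(0) = -1/2
f′′(0) = -1/4
f′′′(0) = -1/4
f^(4)(0) = -3/8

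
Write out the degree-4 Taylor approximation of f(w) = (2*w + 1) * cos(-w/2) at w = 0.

Multiply each power in the prefactor through the base expansion.

w^4/384 - w^3/4 - w^2/8 + 2*w + 1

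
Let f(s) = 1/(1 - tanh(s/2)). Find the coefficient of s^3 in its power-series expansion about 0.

1/12

Let u equal the inner series; expand the outer function in u and truncate.
f(0) = 1
f′(0) = 1/2
f′′(0) = 1/2
f′′′(0) = 1/2
So c_3 = f′′′(0)/3! = 1/12.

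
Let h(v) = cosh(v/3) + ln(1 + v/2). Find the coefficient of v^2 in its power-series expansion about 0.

-5/72

Add the two expansions coefficient-wise.
h(0) = 1
h′(0) = 1/2
h′′(0) = -5/36
So c_2 = h′′(0)/2! = -5/72.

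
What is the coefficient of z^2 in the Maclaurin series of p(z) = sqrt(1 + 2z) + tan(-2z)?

Add the two expansions coefficient-wise.
p(0) = 1
p′(0) = -1
p′′(0) = -1
So c_2 = p′′(0)/2! = -1/2.

-1/2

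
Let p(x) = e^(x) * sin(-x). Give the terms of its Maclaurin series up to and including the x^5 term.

x^5/30 - x^3/3 - x^2 - x

Write out both Maclaurin series and multiply, keeping only the needed powers.
p(0) = 0
p′(0) = -1
p′′(0) = -2
p′′′(0) = -2
p^(4)(0) = 0
p^(5)(0) = 4
Then c_k = p^(k)(0)/k! gives each Taylor coefficient.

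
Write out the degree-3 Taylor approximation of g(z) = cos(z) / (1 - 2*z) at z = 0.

7*z^3 + 7*z^2/2 + 2*z + 1

Multiply the numerator's expansion by the denominator's geometric series.
g(0) = 1
g′(0) = 2
g′′(0) = 7
g′′′(0) = 42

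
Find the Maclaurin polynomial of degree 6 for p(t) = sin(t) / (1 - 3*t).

9541*t^6/40 + 9541*t^5/120 + 53*t^4/2 + 53*t^3/6 + 3*t^2 + t

Multiply the numerator's expansion by the denominator's geometric series.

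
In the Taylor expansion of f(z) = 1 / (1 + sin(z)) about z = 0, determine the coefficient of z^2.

Expand as Σ (-1)^k u^k with u equal to the inner function's series.
f(0) = 1
f′(0) = -1
f′′(0) = 2
So c_2 = f′′(0)/2! = 1.

1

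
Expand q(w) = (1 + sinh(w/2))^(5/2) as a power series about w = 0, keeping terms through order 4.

Compose series: expand the inner function first, then feed it into the outer expansion.
[w^0] = 1;  [w^1] = 5/4;  [w^2] = 15/32;  [w^3] = 35/384;  [w^4] = 75/2048.

75*w^4/2048 + 35*w^3/384 + 15*w^2/32 + 5*w/4 + 1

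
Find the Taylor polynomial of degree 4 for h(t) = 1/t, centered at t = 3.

(t - 3)^4/243 - (t - 3)^3/81 + (t - 3)^2/27 - (t - 3)/9 + 1/3

h(3) = 1/3
h′(3) = -1/9
h′′(3) = 2/27
h′′′(3) = -2/27
h^(4)(3) = 8/81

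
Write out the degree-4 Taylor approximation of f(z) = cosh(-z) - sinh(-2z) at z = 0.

z^4/24 + 4*z^3/3 + z^2/2 + 2*z + 1

Add the two expansions coefficient-wise.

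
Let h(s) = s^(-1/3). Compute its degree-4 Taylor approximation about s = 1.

35*(s - 1)^4/243 - 14*(s - 1)^3/81 + 2*(s - 1)^2/9 - (s - 1)/3 + 1

Differentiate repeatedly and evaluate at the center.
h(1) = 1
h′(1) = -1/3
h′′(1) = 4/9
h′′′(1) = -28/27
h^(4)(1) = 280/81
Then c_k = h^(k)(1)/k! gives each Taylor coefficient.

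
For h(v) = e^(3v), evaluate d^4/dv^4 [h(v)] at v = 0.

81

From the series, [v^4] h = 27/8; multiply by 4! = 24 to get 81.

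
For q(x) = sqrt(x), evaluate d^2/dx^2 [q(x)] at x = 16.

Apply the Taylor formula c_k = f^(k)(a)/k!.
From the series, [(x - 16)^2] q = -1/512; multiply by 2! = 2 to get -1/256.

-1/256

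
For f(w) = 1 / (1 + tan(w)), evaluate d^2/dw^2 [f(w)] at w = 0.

Write 1/(1+u) = 1 - u + u^2 - u^3 + ... and substitute the series for u.
From the series, [w^2] f = 1; multiply by 2! = 2 to get 2.

2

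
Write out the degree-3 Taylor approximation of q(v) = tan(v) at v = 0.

q(0) = 0
q′(0) = 1
q′′(0) = 0
q′′′(0) = 2

v^3/3 + v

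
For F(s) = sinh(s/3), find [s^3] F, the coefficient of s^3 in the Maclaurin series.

F(0) = 0
F′(0) = 1/3
F′′(0) = 0
F′′′(0) = 1/27
Dividing each by k! gives the coefficients c_0, ..., c_3.

1/162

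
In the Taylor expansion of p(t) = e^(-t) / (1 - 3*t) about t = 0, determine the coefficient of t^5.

Use 1/(1 - r) = Σ r^k on the denominator, then take the Cauchy product.
p(0) = 1
p′(0) = 2
p′′(0) = 13
p′′′(0) = 116
p^(4)(0) = 1393
p^(5)(0) = 20894

10447/60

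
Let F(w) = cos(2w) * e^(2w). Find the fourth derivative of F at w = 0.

-64

Expand each factor separately, then convolve coefficients.
The coefficient of w^4 in the expansion is -8/3, so F^(4)(0) = 4! * (-8/3) = -64.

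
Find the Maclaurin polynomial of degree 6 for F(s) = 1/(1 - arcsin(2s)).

Let u equal the inner series; expand the outer function in u and truncate.

5312*s^6/45 + 252*s^5/5 + 64*s^4/3 + 28*s^3/3 + 4*s^2 + 2*s + 1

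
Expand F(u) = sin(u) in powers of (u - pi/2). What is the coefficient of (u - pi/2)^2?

-1/2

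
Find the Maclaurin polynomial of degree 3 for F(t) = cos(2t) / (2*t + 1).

Multiply the numerator's expansion by the denominator's geometric series.
[t^0] = 1;  [t^1] = -2;  [t^2] = 2;  [t^3] = -4.

-4*t^3 + 2*t^2 - 2*t + 1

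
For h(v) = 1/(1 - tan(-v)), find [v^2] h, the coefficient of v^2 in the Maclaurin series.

1

Compose series: expand the inner function first, then feed it into the outer expansion.
h(0) = 1
h′(0) = -1
h′′(0) = 2
So c_2 = h′′(0)/2! = 1.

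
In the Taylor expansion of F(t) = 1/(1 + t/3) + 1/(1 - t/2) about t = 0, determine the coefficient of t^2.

13/36

Add the two expansions coefficient-wise.
[t^0] = 2;  [t^1] = 1/6;  [t^2] = 13/36.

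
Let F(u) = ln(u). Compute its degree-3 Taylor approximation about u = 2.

F(2) = ln(2)
F′(2) = 1/2
F′′(2) = -1/4
F′′′(2) = 1/4
Dividing each by k! gives the coefficients c_0, ..., c_3.

(u - 2)^3/24 - (u - 2)^2/8 + (u - 2)/2 + ln(2)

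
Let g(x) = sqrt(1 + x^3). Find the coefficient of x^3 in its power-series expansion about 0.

[x^0] = 1;  [x^1] = 0;  [x^2] = 0;  [x^3] = 1/2.

1/2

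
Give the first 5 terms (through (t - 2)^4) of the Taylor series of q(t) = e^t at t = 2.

Use the known series and substitute for the argument.

(t - 2)^4*e^(2)/24 + (t - 2)^3*e^(2)/6 + (t - 2)^2*e^(2)/2 + (t - 2)*e^(2) + e^(2)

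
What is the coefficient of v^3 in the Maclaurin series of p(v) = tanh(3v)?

Apply the Taylor formula c_k = f^(k)(a)/k!.
[v^0] = 0;  [v^1] = 3;  [v^2] = 0;  [v^3] = -9.

-9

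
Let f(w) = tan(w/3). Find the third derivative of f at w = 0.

2/27

From the series, [w^3] f = 1/81; multiply by 3! = 6 to get 2/27.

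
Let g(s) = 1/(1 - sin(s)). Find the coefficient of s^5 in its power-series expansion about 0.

61/120

Let u equal the inner series; expand the outer function in u and truncate.
g(0) = 1
g′(0) = 1
g′′(0) = 2
g′′′(0) = 5
g^(4)(0) = 16
g^(5)(0) = 61
Then c_k = g^(k)(0)/k! gives each Taylor coefficient.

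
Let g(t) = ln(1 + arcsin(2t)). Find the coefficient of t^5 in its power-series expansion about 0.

212/15

Compose series: expand the inner function first, then feed it into the outer expansion.
So c_5 = g^(5)(0)/5! = 212/15.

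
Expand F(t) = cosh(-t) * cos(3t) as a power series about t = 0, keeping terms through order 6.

22*t^6/45 + 7*t^4/6 - 4*t^2 + 1

Take the Cauchy product of the two expansions.
[t^0] = 1;  [t^1] = 0;  [t^2] = -4;  [t^3] = 0;  [t^4] = 7/6;  [t^5] = 0;  [t^6] = 22/45.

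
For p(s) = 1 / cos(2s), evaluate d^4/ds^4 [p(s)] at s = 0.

Invert the denominator's series and multiply.
From the series, [s^4] p = 10/3; multiply by 4! = 24 to get 80.

80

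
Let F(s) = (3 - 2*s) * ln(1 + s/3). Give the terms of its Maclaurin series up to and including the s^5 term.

7*s^5/810 - 11*s^4/324 + 4*s^3/27 - 5*s^2/6 + s

Shift and add copies of the series according to the polynomial's terms.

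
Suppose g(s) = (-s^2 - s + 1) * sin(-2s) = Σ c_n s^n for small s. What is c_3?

10/3

Multiply each power in the prefactor through the base expansion.
g(0) = 0
g′(0) = -2
g′′(0) = 4
g′′′(0) = 20
Then c_k = g^(k)(0)/k! gives each Taylor coefficient.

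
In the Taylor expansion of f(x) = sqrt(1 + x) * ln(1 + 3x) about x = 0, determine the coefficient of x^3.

51/8

Expand each factor separately, then convolve coefficients.
f(0) = 0
f′(0) = 3
f′′(0) = -6
f′′′(0) = 153/4
So c_3 = f′′′(0)/3! = 51/8.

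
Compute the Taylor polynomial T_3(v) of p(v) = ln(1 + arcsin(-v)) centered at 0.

-v^3/2 - v^2/2 - v

Substitute the inner expansion into the outer series and collect powers.
[v^0] = 0;  [v^1] = -1;  [v^2] = -1/2;  [v^3] = -1/2.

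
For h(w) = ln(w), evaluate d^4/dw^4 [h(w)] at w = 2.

The coefficient of (w - 2)^4 in the expansion is -1/64, so h^(4)(2) = 4! * (-1/64) = -3/8.

-3/8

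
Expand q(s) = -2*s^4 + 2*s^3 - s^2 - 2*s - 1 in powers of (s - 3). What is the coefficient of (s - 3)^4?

-2

q(3) = -124
q′(3) = -170
q′′(3) = -182
q′′′(3) = -132
q^(4)(3) = -48
Dividing each by k! gives the coefficients c_0, ..., c_4.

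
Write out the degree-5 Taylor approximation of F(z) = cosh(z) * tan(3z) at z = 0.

1481*z^5/40 + 21*z^3/2 + 3*z

Write out both Maclaurin series and multiply, keeping only the needed powers.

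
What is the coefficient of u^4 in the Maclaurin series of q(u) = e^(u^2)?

Apply the Taylor formula c_k = f^(k)(a)/k!.
[u^0] = 1;  [u^1] = 0;  [u^2] = 1;  [u^3] = 0;  [u^4] = 1/2.
So c_4 = q^(4)(0)/4! = 1/2.

1/2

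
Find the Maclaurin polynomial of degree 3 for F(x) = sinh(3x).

F(0) = 0
F′(0) = 3
F′′(0) = 0
F′′′(0) = 27

9*x^3/2 + 3*x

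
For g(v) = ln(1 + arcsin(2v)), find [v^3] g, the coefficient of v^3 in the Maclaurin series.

Substitute the inner expansion into the outer series and collect powers.
[v^0] = 0;  [v^1] = 2;  [v^2] = -2;  [v^3] = 4.
So c_3 = g′′′(0)/3! = 4.

4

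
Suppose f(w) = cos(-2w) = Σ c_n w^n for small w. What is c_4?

c_4 = f^(4)(0)/4! = 2/3.

2/3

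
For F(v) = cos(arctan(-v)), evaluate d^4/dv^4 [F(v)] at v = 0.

9

Substitute the inner expansion into the outer series and collect powers.
From the series, [v^4] F = 3/8; multiply by 4! = 24 to get 9.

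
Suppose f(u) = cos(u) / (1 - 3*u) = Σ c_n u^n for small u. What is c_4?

1837/24

Expand 1/(denominator) as a geometric series and multiply by the numerator's series.
[u^0] = 1;  [u^1] = 3;  [u^2] = 17/2;  [u^3] = 51/2;  [u^4] = 1837/24.
So c_4 = f^(4)(0)/4! = 1837/24.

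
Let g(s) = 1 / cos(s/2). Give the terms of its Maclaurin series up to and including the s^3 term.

Write the quotient as an unknown series and match coefficients against numerator = denominator · series.
g(0) = 1
g′(0) = 0
g′′(0) = 1/4
g′′′(0) = 0

s^2/8 + 1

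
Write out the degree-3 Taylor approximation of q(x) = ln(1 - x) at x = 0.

-x^3/3 - x^2/2 - x

[x^0] = 0;  [x^1] = -1;  [x^2] = -1/2;  [x^3] = -1/3.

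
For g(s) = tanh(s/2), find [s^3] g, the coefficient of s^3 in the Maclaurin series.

-1/24

g(0) = 0
g′(0) = 1/2
g′′(0) = 0
g′′′(0) = -1/4
So c_3 = g′′′(0)/3! = -1/24.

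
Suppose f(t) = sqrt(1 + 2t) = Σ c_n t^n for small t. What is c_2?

f(0) = 1
f′(0) = 1
f′′(0) = -1
So c_2 = f′′(0)/2! = -1/2.

-1/2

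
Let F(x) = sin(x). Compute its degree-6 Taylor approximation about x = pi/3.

Compute the successive derivatives at the expansion point and divide by k!.
F(pi/3) = sqrt(3)/2
F′(pi/3) = 1/2
F′′(pi/3) = -sqrt(3)/2
F′′′(pi/3) = -1/2
F^(4)(pi/3) = sqrt(3)/2
F^(5)(pi/3) = 1/2
F^(6)(pi/3) = -sqrt(3)/2

-sqrt(3)*(x - pi/3)^6/1440 + (x - pi/3)^5/240 + sqrt(3)*(x - pi/3)^4/48 - (x - pi/3)^3/12 - sqrt(3)*(x - pi/3)^2/4 + (x - pi/3)/2 + sqrt(3)/2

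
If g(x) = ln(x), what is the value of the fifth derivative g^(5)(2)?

3/4

Apply the Taylor formula c_k = f^(k)(a)/k!.
The coefficient of (x - 2)^5 in the expansion is 1/160, so g^(5)(2) = 5! * (1/160) = 3/4.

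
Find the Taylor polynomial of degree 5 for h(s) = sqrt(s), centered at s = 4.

h(4) = 2
h′(4) = 1/4
h′′(4) = -1/32
h′′′(4) = 3/256
h^(4)(4) = -15/2048
h^(5)(4) = 105/16384
Dividing each by k! gives the coefficients c_0, ..., c_5.

7*(s - 4)^5/131072 - 5*(s - 4)^4/16384 + (s - 4)^3/512 - (s - 4)^2/64 + (s - 4)/4 + 2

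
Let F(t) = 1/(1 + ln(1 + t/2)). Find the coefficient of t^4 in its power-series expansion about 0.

Plug the Maclaurin series of the inner function into that of the outer and collect terms.
F(0) = 1
F′(0) = -1/2
F′′(0) = 3/4
F′′′(0) = -7/4
F^(4)(0) = 11/2

11/48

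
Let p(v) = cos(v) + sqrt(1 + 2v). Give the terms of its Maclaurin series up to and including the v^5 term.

7*v^5/8 - 7*v^4/12 + v^3/2 - v^2 + v + 2

Combine the two series term by term.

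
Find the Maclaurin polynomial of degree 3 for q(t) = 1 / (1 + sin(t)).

Expand as Σ (-1)^k u^k with u equal to the inner function's series.
q(0) = 1
q′(0) = -1
q′′(0) = 2
q′′′(0) = -5

-5*t^3/6 + t^2 - t + 1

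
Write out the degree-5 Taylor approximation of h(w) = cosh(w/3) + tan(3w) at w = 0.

Expand each term separately and add.
[w^0] = 1;  [w^1] = 3;  [w^2] = 1/18;  [w^3] = 9;  [w^4] = 1/1944;  [w^5] = 162/5.

162*w^5/5 + w^4/1944 + 9*w^3 + w^2/18 + 3*w + 1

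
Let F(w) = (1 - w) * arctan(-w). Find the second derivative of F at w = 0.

2

Shift and add copies of the series according to the polynomial's terms.
The coefficient of w^2 in the expansion is 1, so F′′(0) = 2! * (1) = 2.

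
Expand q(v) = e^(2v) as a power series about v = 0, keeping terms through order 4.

2*v^4/3 + 4*v^3/3 + 2*v^2 + 2*v + 1

[v^0] = 1;  [v^1] = 2;  [v^2] = 2;  [v^3] = 4/3;  [v^4] = 2/3.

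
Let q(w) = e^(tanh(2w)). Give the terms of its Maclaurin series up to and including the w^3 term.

Substitute the inner expansion into the outer series and collect powers.
q(0) = 1
q′(0) = 2
q′′(0) = 4
q′′′(0) = -8

-4*w^3/3 + 2*w^2 + 2*w + 1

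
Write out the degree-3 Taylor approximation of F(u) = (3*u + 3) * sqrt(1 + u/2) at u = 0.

-9*u^3/128 + 21*u^2/32 + 15*u/4 + 3

Multiply each power in the prefactor through the base expansion.
F(0) = 3
F′(0) = 15/4
F′′(0) = 21/16
F′′′(0) = -27/64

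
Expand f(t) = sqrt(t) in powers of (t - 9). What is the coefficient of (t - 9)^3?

1/3888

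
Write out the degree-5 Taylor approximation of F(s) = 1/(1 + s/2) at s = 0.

Compute the successive derivatives at the expansion point and divide by k!.
F(0) = 1
F′(0) = -1/2
F′′(0) = 1/2
F′′′(0) = -3/4
F^(4)(0) = 3/2
F^(5)(0) = -15/4

-s^5/32 + s^4/16 - s^3/8 + s^2/4 - s/2 + 1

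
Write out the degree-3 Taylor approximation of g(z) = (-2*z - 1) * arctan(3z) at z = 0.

9*z^3 - 6*z^2 - 3*z

Multiply each power in the prefactor through the base expansion.
g(0) = 0
g′(0) = -3
g′′(0) = -12
g′′′(0) = 54
Dividing each by k! gives the coefficients c_0, ..., c_3.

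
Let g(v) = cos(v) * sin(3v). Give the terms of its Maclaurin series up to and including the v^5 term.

Expand each factor separately, then convolve coefficients.
g(0) = 0
g′(0) = 3
g′′(0) = 0
g′′′(0) = -36
g^(4)(0) = 0
g^(5)(0) = 528
Dividing each by k! gives the coefficients c_0, ..., c_5.

22*v^5/5 - 6*v^3 + 3*v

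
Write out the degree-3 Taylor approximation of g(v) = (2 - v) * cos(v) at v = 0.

Shift and add copies of the series according to the polynomial's terms.
[v^0] = 2;  [v^1] = -1;  [v^2] = -1;  [v^3] = 1/2.

v^3/2 - v^2 - v + 2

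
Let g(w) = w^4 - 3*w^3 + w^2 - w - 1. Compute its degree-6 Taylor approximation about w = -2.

Differentiate repeatedly and evaluate at the center.
g(-2) = 45
g′(-2) = -73
g′′(-2) = 86
g′′′(-2) = -66
g^(4)(-2) = 24
g^(5)(-2) = 0
g^(6)(-2) = 0

(w + 2)^4 - 11*(w + 2)^3 + 43*(w + 2)^2 - 73*(w + 2) + 45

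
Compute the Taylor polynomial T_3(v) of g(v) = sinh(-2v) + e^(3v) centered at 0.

Combine the two series term by term.

19*v^3/6 + 9*v^2/2 + v + 1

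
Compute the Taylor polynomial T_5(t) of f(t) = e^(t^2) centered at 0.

[t^0] = 1;  [t^1] = 0;  [t^2] = 1;  [t^3] = 0;  [t^4] = 1/2;  [t^5] = 0.

t^4/2 + t^2 + 1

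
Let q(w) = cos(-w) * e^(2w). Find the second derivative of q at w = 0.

3

Take the Cauchy product of the two expansions.
The coefficient of w^2 in the expansion is 3/2, so q′′(0) = 2! * (3/2) = 3.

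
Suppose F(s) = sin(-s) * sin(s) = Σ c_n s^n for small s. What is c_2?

-1

Write out both Maclaurin series and multiply, keeping only the needed powers.
So c_2 = F′′(0)/2! = -1.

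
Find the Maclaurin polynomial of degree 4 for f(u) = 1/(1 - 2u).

f(0) = 1
f′(0) = 2
f′′(0) = 8
f′′′(0) = 48
f^(4)(0) = 384
The Taylor polynomial is Σ f^(k)(0)/k! · u^k.

16*u^4 + 8*u^3 + 4*u^2 + 2*u + 1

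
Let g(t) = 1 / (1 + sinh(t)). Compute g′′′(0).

Expand as Σ (-1)^k u^k with u equal to the inner function's series.
The coefficient of t^3 in the expansion is -7/6, so g′′′(0) = 3! * (-7/6) = -7.

-7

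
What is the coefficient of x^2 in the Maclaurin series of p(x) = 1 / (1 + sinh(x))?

1

Expand as Σ (-1)^k u^k with u equal to the inner function's series.
p(0) = 1
p′(0) = -1
p′′(0) = 2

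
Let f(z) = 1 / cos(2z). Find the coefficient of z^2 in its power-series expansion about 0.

2

Invert the denominator's series and multiply.
[z^0] = 1;  [z^1] = 0;  [z^2] = 2.
So c_2 = f′′(0)/2! = 2.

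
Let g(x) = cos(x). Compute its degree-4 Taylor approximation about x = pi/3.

Use the known series and substitute for the argument.
[(x - pi/3)^0] = 1/2;  [(x - pi/3)^1] = -sqrt(3)/2;  [(x - pi/3)^2] = -1/4;  [(x - pi/3)^3] = sqrt(3)/12;  [(x - pi/3)^4] = 1/48.

(x - pi/3)^4/48 + sqrt(3)*(x - pi/3)^3/12 - (x - pi/3)^2/4 - sqrt(3)*(x - pi/3)/2 + 1/2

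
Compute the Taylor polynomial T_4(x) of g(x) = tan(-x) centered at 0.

Differentiate repeatedly and evaluate at the center.

-x^3/3 - x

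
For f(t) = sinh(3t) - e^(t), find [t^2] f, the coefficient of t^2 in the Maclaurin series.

-1/2

Add the two expansions coefficient-wise.
[t^0] = -1;  [t^1] = 2;  [t^2] = -1/2.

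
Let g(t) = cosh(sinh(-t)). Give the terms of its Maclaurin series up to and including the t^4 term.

5*t^4/24 + t^2/2 + 1

Let u equal the inner series; expand the outer function in u and truncate.
[t^0] = 1;  [t^1] = 0;  [t^2] = 1/2;  [t^3] = 0;  [t^4] = 5/24.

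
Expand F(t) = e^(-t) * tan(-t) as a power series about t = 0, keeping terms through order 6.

Expand each factor separately, then convolve coefficients.
[t^0] = 0;  [t^1] = -1;  [t^2] = 1;  [t^3] = -5/6;  [t^4] = 1/2;  [t^5] = -41/120;  [t^6] = 71/360.

71*t^6/360 - 41*t^5/120 + t^4/2 - 5*t^3/6 + t^2 - t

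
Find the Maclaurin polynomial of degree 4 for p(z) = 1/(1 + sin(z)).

2*z^4/3 - 5*z^3/6 + z^2 - z + 1

Plug the Maclaurin series of the inner function into that of the outer and collect terms.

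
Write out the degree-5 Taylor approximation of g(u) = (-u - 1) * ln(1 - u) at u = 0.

9*u^5/20 + 7*u^4/12 + 5*u^3/6 + 3*u^2/2 + u

Multiply each power in the prefactor through the base expansion.
g(0) = 0
g′(0) = 1
g′′(0) = 3
g′′′(0) = 5
g^(4)(0) = 14
g^(5)(0) = 54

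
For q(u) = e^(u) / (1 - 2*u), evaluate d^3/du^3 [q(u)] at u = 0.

Expand 1/(denominator) as a geometric series and multiply by the numerator's series.
From the series, [u^3] q = 79/6; multiply by 3! = 6 to get 79.

79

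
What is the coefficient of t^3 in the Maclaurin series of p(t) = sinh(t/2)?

p(0) = 0
p′(0) = 1/2
p′′(0) = 0
p′′′(0) = 1/8
The Taylor polynomial is Σ p^(k)(0)/k! · t^k.

1/48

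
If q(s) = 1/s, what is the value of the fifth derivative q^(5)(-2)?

-15/8

Compute the successive derivatives at the expansion point and divide by k!.
From the series, [(s + 2)^5] q = -1/64; multiply by 5! = 120 to get -15/8.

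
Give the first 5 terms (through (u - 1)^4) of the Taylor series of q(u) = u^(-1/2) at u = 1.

[(u - 1)^0] = 1;  [(u - 1)^1] = -1/2;  [(u - 1)^2] = 3/8;  [(u - 1)^3] = -5/16;  [(u - 1)^4] = 35/128.

35*(u - 1)^4/128 - 5*(u - 1)^3/16 + 3*(u - 1)^2/8 - (u - 1)/2 + 1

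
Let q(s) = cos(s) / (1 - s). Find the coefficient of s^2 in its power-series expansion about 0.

1/2

Write out both Maclaurin series and multiply, keeping only the needed powers.
So c_2 = q′′(0)/2! = 1/2.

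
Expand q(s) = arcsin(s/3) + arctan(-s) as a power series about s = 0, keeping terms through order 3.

Expand each term separately and add.
q(0) = 0
q′(0) = -2/3
q′′(0) = 0
q′′′(0) = 55/27

55*s^3/162 - 2*s/3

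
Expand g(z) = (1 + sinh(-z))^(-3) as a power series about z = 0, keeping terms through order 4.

17*z^4 + 21*z^3/2 + 6*z^2 + 3*z + 1

Plug the Maclaurin series of the inner function into that of the outer and collect terms.
[z^0] = 1;  [z^1] = 3;  [z^2] = 6;  [z^3] = 21/2;  [z^4] = 17.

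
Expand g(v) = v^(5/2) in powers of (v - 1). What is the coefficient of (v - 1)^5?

g(1) = 1
g′(1) = 5/2
g′′(1) = 15/4
g′′′(1) = 15/8
g^(4)(1) = -15/16
g^(5)(1) = 45/32
So c_5 = g^(5)(1)/5! = 3/256.

3/256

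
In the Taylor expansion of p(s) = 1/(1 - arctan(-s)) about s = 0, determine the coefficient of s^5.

-1/5

Compose series: expand the inner function first, then feed it into the outer expansion.
[s^0] = 1;  [s^1] = -1;  [s^2] = 1;  [s^3] = -2/3;  [s^4] = 1/3;  [s^5] = -1/5.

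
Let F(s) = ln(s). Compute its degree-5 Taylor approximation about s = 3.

Compute the successive derivatives at the expansion point and divide by k!.
[(s - 3)^0] = ln(3);  [(s - 3)^1] = 1/3;  [(s - 3)^2] = -1/18;  [(s - 3)^3] = 1/81;  [(s - 3)^4] = -1/324;  [(s - 3)^5] = 1/1215.

(s - 3)^5/1215 - (s - 3)^4/324 + (s - 3)^3/81 - (s - 3)^2/18 + (s - 3)/3 + ln(3)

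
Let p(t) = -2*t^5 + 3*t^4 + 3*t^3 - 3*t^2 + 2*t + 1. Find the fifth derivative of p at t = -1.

-240

From the series, [(t + 1)^5] p = -2; multiply by 5! = 120 to get -240.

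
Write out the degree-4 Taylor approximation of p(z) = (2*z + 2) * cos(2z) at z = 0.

Shift and add copies of the series according to the polynomial's terms.
p(0) = 2
p′(0) = 2
p′′(0) = -8
p′′′(0) = -24
p^(4)(0) = 32

4*z^4/3 - 4*z^3 - 4*z^2 + 2*z + 2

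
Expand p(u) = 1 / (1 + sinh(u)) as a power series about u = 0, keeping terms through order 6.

77*u^6/45 - 181*u^5/120 + 4*u^4/3 - 7*u^3/6 + u^2 - u + 1

Expand as Σ (-1)^k u^k with u equal to the inner function's series.
p(0) = 1
p′(0) = -1
p′′(0) = 2
p′′′(0) = -7
p^(4)(0) = 32
p^(5)(0) = -181
p^(6)(0) = 1232
Dividing each by k! gives the coefficients c_0, ..., c_6.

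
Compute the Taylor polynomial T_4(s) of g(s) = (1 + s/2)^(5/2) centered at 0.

-5*s^4/2048 + 5*s^3/128 + 15*s^2/32 + 5*s/4 + 1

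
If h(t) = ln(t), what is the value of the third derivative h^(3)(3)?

The coefficient of (t - 3)^3 in the expansion is 1/81, so h′′′(3) = 3! * (1/81) = 2/27.

2/27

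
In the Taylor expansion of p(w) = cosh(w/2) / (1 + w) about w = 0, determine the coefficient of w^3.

Expand each factor separately, then convolve coefficients.
p(0) = 1
p′(0) = -1
p′′(0) = 9/4
p′′′(0) = -27/4

-9/8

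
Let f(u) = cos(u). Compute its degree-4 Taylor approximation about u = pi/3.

(u - pi/3)^4/48 + sqrt(3)*(u - pi/3)^3/12 - (u - pi/3)^2/4 - sqrt(3)*(u - pi/3)/2 + 1/2

f(pi/3) = 1/2
f′(pi/3) = -sqrt(3)/2
f′′(pi/3) = -1/2
f′′′(pi/3) = sqrt(3)/2
f^(4)(pi/3) = 1/2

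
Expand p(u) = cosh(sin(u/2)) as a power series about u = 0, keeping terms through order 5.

Substitute the inner expansion into the outer series and collect powers.
p(0) = 1
p′(0) = 0
p′′(0) = 1/4
p′′′(0) = 0
p^(4)(0) = -3/16
p^(5)(0) = 0

-u^4/128 + u^2/8 + 1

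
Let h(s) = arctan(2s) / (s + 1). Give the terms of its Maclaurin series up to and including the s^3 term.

-2*s^3/3 - 2*s^2 + 2*s

Expand 1/(denominator) as a geometric series and multiply by the numerator's series.
h(0) = 0
h′(0) = 2
h′′(0) = -4
h′′′(0) = -4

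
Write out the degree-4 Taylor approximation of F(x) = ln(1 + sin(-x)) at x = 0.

Plug the Maclaurin series of the inner function into that of the outer and collect terms.
[x^0] = 0;  [x^1] = -1;  [x^2] = -1/2;  [x^3] = -1/6;  [x^4] = -1/12.

-x^4/12 - x^3/6 - x^2/2 - x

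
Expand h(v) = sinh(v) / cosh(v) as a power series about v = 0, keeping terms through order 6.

2*v^5/15 - v^3/3 + v

Write the quotient as an unknown series and match coefficients against numerator = denominator · series.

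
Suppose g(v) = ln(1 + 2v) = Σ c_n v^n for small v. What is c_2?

-2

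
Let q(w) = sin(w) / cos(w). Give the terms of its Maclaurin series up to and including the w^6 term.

2*w^5/15 + w^3/3 + w

Write the quotient as an unknown series and match coefficients against numerator = denominator · series.
q(0) = 0
q′(0) = 1
q′′(0) = 0
q′′′(0) = 2
q^(4)(0) = 0
q^(5)(0) = 16
q^(6)(0) = 0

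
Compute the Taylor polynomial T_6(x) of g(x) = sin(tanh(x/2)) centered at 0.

Plug the Maclaurin series of the inner function into that of the outer and collect terms.

37*x^5/3840 - x^3/16 + x/2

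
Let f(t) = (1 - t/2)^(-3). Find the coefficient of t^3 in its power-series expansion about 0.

Apply the Taylor formula c_k = f^(k)(a)/k!.
So c_3 = f′′′(0)/3! = 5/4.

5/4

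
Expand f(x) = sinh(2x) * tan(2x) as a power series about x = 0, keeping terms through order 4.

Write out both Maclaurin series and multiply, keeping only the needed powers.
f(0) = 0
f′(0) = 0
f′′(0) = 8
f′′′(0) = 0
f^(4)(0) = 192
Then c_k = f^(k)(0)/k! gives each Taylor coefficient.

8*x^4 + 4*x^2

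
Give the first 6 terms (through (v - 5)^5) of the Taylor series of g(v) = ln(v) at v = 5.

(v - 5)^5/15625 - (v - 5)^4/2500 + (v - 5)^3/375 - (v - 5)^2/50 + (v - 5)/5 + ln(5)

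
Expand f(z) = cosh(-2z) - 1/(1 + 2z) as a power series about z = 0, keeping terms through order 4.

-46*z^4/3 + 8*z^3 - 2*z^2 + 2*z

Add the two expansions coefficient-wise.
f(0) = 0
f′(0) = 2
f′′(0) = -4
f′′′(0) = 48
f^(4)(0) = -368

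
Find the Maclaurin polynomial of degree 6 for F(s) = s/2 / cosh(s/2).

5*s^5/768 - s^3/16 + s/2

Invert the denominator's series and multiply.
F(0) = 0
F′(0) = 1/2
F′′(0) = 0
F′′′(0) = -3/8
F^(4)(0) = 0
F^(5)(0) = 25/32
F^(6)(0) = 0
Dividing each by k! gives the coefficients c_0, ..., c_6.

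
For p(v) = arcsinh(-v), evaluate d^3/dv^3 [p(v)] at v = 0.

1

Differentiate repeatedly and evaluate at the center.
The coefficient of v^3 in the expansion is 1/6, so p′′′(0) = 3! * (1/6) = 1.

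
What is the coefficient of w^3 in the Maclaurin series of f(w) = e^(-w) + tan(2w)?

5/2

Add the two expansions coefficient-wise.
f(0) = 1
f′(0) = 1
f′′(0) = 1
f′′′(0) = 15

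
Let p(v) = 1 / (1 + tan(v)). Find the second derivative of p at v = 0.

Use the geometric series for the reciprocal, then substitute.
The coefficient of v^2 in the expansion is 1, so p′′(0) = 2! * (1) = 2.

2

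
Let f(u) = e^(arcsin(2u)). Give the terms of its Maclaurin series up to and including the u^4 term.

10*u^4/3 + 8*u^3/3 + 2*u^2 + 2*u + 1

Let u equal the inner series; expand the outer function in u and truncate.
f(0) = 1
f′(0) = 2
f′′(0) = 4
f′′′(0) = 16
f^(4)(0) = 80
Dividing each by k! gives the coefficients c_0, ..., c_4.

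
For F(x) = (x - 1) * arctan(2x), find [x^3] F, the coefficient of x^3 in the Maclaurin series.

8/3

Distribute the polynomial across the series and collect like powers.
F(0) = 0
F′(0) = -2
F′′(0) = 4
F′′′(0) = 16
So c_3 = F′′′(0)/3! = 8/3.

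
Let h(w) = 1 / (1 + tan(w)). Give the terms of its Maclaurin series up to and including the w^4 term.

Use the geometric series for the reciprocal, then substitute.
h(0) = 1
h′(0) = -1
h′′(0) = 2
h′′′(0) = -8
h^(4)(0) = 40

5*w^4/3 - 4*w^3/3 + w^2 - w + 1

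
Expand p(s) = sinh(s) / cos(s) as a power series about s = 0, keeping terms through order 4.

Invert the denominator's series and multiply.
[s^0] = 0;  [s^1] = 1;  [s^2] = 0;  [s^3] = 2/3;  [s^4] = 0.

2*s^3/3 + s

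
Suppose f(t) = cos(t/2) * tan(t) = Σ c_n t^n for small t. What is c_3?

5/24

Expand each factor separately, then convolve coefficients.
f(0) = 0
f′(0) = 1
f′′(0) = 0
f′′′(0) = 5/4
The Taylor polynomial is Σ f^(k)(0)/k! · t^k.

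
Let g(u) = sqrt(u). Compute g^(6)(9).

From the series, [(u - 9)^6] g = -7/60466176; multiply by 6! = 720 to get -35/419904.

-35/419904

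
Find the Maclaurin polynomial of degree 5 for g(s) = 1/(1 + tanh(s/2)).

Let u equal the inner series; expand the outer function in u and truncate.
g(0) = 1
g′(0) = -1/2
g′′(0) = 1/2
g′′′(0) = -1/2
g^(4)(0) = 1/2
g^(5)(0) = -1/2

-s^5/240 + s^4/48 - s^3/12 + s^2/4 - s/2 + 1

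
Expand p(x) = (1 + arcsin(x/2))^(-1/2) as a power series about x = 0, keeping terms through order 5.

-563*x^5/40960 + 51*x^4/2048 - 19*x^3/384 + 3*x^2/32 - x/4 + 1

Substitute the inner expansion into the outer series and collect powers.
p(0) = 1
p′(0) = -1/4
p′′(0) = 3/16
p′′′(0) = -19/64
p^(4)(0) = 153/256
p^(5)(0) = -1689/1024
Dividing each by k! gives the coefficients c_0, ..., c_5.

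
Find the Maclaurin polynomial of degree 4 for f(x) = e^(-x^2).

x^4/2 - x^2 + 1

[x^0] = 1;  [x^1] = 0;  [x^2] = -1;  [x^3] = 0;  [x^4] = 1/2.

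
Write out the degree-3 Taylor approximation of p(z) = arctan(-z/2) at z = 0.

z^3/24 - z/2

Differentiate repeatedly and evaluate at the center.
p(0) = 0
p′(0) = -1/2
p′′(0) = 0
p′′′(0) = 1/4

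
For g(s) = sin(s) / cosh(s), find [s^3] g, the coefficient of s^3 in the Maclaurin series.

Divide the numerator series by the denominator series (power-series long division).

-2/3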